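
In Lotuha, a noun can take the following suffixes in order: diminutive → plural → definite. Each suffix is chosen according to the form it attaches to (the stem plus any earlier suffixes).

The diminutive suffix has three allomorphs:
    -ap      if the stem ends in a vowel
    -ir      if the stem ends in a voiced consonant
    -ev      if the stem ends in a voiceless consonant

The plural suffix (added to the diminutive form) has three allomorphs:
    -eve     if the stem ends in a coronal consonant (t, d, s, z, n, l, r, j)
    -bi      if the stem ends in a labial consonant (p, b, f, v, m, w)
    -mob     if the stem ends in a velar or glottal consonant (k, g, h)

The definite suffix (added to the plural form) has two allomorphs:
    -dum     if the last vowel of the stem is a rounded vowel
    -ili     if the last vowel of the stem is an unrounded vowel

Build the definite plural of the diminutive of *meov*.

*meov* — final sound /v/ (a voiced consonant) → -ir → *meovir*.
The final consonant of the diminutive form *meovir* is /r/, which is coronal, so the plural suffix is -eve, giving *meovireve*.
The last vowel of the plural form *meovireve* is /e/, which is an unrounded vowel, so the definite suffix is -ili, giving *meovireveili*.

meovireveili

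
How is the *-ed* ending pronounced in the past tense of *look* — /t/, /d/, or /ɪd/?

/t/

The stem *look* ends in a voiceless consonant other than /t/.
The -ed suffix is realized as /ɪd/ after /t, d/; as /t/ after other voiceless consonants; and as /d/ after other voiced sounds.
So -ed on *look* is pronounced /t/.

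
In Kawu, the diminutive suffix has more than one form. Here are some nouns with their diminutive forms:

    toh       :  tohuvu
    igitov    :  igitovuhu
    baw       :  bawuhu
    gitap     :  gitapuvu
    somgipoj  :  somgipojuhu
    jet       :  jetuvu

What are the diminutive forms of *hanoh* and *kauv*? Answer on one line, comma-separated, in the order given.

hanohuvu, kauvuhu

The suffix is conditioned by the final consonant: -uvu when the stem ends in a voiceless consonant (*toh*, *gitap*, *jet*); -uhu when the stem ends in a voiced consonant (*igitov*, *baw*, *somgipoj*).
Since the final consonant of *hanoh* is /h/ (voiceless), it takes -uvu, giving *hanohuvu*.
Since the final consonant of *kauv* is /v/ (voiced), it takes -uhu, giving *kauvuhu*.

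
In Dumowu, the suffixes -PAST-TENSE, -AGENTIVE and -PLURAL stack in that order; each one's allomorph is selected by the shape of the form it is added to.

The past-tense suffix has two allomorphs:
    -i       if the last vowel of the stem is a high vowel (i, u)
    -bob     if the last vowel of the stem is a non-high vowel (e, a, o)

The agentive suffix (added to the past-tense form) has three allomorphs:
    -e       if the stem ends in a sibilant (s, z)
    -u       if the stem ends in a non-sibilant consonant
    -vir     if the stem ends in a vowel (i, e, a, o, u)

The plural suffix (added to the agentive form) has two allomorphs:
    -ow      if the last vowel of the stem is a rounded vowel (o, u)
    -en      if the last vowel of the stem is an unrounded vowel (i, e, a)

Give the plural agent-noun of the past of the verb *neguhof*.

*neguhof*: last vowel = /o/, a non-high vowel → -bob → *neguhofbob*.
The past-tense form *neguhofbob* — final sound /b/ (a non-sibilant consonant) → -u → *neguhofbobu*.
Since the last vowel of the agentive form *neguhofbobu* is /u/ (a rounded vowel), it takes -ow, giving *neguhofbobuow*.

neguhofbobuow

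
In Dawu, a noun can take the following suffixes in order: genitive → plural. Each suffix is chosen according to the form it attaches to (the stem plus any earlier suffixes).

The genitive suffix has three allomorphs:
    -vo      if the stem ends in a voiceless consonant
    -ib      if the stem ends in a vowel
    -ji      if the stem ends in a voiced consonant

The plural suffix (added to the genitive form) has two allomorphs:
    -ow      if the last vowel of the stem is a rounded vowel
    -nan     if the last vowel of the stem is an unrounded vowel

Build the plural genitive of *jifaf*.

jifafvoow

The final sound of *jifaf* is /f/, which is a voiceless consonant, so the genitive suffix is -vo, giving *jifafvo*.
The genitive form *jifafvo*: last vowel = /o/, a rounded vowel → -ow → *jifafvoow*.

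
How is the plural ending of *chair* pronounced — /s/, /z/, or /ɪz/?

The stem *chair* ends in a voiced non-sibilant sound.
The plural suffix surfaces as /ɪz/ after sibilants, /s/ after other voiceless consonants, and /z/ after other voiced sounds.
So the plural -s on *chair* is pronounced /z/.

/z/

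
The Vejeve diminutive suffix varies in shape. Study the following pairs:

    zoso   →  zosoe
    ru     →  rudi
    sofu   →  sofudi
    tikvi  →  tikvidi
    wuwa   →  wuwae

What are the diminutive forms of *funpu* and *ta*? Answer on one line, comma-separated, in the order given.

funpudi, tae

The suffix is conditioned by the last vowel: -di when the last vowel of the stem is a high vowel (*ru*, *sofu*, *tikvi*); -e when the last vowel of the stem is a non-high vowel (*zoso*, *wuwa*).
*funpu* — last vowel /u/ (a high vowel) → -di → *funpudi*.
The last vowel of *ta* is /a/, which is a non-high vowel, so the suffix is -e, giving *tae*.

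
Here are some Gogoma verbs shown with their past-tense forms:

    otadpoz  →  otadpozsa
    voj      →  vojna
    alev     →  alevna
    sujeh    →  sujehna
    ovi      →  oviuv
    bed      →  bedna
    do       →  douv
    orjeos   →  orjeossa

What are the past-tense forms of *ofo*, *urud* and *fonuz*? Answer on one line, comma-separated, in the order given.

The alternation tracks the final sound of the stem — -sa when the stem ends in a sibilant (*otadpoz*, *orjeos*); -na when the stem ends in a non-sibilant consonant (*voj*, *alev*, *sujeh*, *bed*); -uv when the stem ends in a vowel (*ovi*, *do*).
The final sound of *ofo* is /o/, which is a vowel, so the suffix is -uv, giving *ofouv*.
*urud*: final sound = /d/, a non-sibilant consonant → -na → *urudna*.
*fonuz*: final sound = /z/, a sibilant → -sa → *fonuzsa*.

ofouv, urudna, fonuzsa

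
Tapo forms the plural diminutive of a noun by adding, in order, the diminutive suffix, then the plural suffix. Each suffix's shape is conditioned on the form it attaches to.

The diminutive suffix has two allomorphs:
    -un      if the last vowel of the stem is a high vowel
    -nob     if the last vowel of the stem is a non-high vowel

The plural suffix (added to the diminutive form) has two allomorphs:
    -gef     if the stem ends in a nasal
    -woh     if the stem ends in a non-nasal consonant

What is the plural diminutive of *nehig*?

Since the last vowel of *nehig* is /i/ (a high vowel), it takes -un, giving *nehigun*.
The diminutive form *nehigun* — final consonant /n/ (a nasal) → -gef → *nehigungef*.

nehigungef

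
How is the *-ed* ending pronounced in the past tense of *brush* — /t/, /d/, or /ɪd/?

/t/

The stem *brush* ends in a voiceless consonant other than /t/.
The -ed suffix is realized as /ɪd/ after /t, d/; as /t/ after other voiceless consonants; and as /d/ after other voiced sounds.
So -ed on *brush* is pronounced /t/.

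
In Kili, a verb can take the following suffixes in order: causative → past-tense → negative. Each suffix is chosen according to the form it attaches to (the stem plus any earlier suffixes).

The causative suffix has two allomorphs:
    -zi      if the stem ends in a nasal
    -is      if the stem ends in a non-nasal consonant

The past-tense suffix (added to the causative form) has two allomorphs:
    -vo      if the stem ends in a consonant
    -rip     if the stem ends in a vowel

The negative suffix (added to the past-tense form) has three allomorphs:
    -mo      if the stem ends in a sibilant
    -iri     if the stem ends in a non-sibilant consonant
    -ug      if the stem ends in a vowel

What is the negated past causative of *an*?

Since the final consonant of *an* is /n/ (a nasal), it takes -zi, giving *anzi*.
Since the final sound of the causative form *anzi* is /i/ (a vowel), it takes -rip, giving *anzirip*.
Since the final sound of the past-tense form *anzirip* is /p/ (a non-sibilant consonant), it takes -iri, giving *anziripiri*.

anziripiri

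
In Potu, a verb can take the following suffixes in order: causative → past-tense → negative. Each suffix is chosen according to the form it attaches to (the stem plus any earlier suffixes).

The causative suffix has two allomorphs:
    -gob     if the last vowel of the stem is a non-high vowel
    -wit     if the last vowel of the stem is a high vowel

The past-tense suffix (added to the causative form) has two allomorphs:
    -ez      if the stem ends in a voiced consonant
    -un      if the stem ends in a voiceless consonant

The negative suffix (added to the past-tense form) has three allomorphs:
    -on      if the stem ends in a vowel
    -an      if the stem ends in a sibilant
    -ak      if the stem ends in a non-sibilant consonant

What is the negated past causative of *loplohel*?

Since the last vowel of *loplohel* is /e/ (a non-high vowel), it takes -gob, giving *loplohelgob*.
The final consonant of the causative form *loplohelgob* is /b/, which is voiced, so the past-tense suffix is -ez, giving *loplohelgobez*.
The past-tense form *loplohelgobez* — final sound /z/ (a sibilant) → -an → *loplohelgobezan*.

loplohelgobezan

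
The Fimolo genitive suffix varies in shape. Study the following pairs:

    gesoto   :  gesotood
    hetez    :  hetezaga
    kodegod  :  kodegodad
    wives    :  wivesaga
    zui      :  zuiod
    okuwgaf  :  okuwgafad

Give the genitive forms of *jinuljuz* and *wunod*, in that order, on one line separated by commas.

jinuljuzaga, wunodad

The alternation tracks the final sound of the stem — -aga when the stem ends in a sibilant (*hetez*, *wives*); -ad when the stem ends in a non-sibilant consonant (*kodegod*, *okuwgaf*); -od when the stem ends in a vowel (*gesoto*, *zui*).
Since the final sound of *jinuljuz* is /z/ (a sibilant), it takes -aga, giving *jinuljuzaga*.
Since the final sound of *wunod* is /d/ (a non-sibilant consonant), it takes -ad, giving *wunodad*.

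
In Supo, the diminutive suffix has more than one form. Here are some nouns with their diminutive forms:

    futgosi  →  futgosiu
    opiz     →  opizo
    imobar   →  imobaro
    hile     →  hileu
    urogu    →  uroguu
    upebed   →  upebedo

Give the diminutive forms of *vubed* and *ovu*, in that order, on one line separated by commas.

vubedo, ovuu

The pattern is consonant vs. vowel: -o when the stem ends in a consonant (*opiz*, *imobar*, *upebed*); -u when the stem ends in a vowel (*futgosi*, *hile*, *urogu*).
*vubed*: final sound = /d/, a consonant → -o → *vubedo*.
The final sound of *ovu* is /u/, which is a vowel, so the suffix is -u, giving *ovuu*.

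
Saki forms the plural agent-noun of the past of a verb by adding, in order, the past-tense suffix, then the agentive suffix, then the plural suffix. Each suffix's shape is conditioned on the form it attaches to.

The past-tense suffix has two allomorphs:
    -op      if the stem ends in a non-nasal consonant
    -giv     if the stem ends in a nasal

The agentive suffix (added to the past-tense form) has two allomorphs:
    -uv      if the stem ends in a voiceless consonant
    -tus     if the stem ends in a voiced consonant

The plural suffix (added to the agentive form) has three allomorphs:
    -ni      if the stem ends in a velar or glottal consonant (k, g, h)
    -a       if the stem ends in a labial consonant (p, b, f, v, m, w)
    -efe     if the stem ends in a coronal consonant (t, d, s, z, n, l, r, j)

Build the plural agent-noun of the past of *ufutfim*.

*ufutfim* — final consonant /m/ (a nasal) → -giv → *ufutfimgiv*.
The past-tense form *ufutfimgiv*: final consonant = /v/, voiced → -tus → *ufutfimgivtus*.
The final consonant of the agentive form *ufutfimgivtus* is /s/, which is coronal, so the plural suffix is -efe, giving *ufutfimgivtusefe*.

ufutfimgivtusefe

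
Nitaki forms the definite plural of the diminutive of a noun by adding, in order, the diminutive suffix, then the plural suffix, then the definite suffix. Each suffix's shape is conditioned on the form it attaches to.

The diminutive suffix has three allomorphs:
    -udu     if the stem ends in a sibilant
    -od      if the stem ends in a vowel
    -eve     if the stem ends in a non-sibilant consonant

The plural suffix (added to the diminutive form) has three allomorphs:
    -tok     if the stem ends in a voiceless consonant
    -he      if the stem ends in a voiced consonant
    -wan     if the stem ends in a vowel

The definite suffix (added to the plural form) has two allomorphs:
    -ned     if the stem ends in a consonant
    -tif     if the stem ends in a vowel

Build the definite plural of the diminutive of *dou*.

Since the final sound of *dou* is /u/ (a vowel), it takes -od, giving *douod*.
Since the final sound of the diminutive form *douod* is /d/ (a voiced consonant), it takes -he, giving *douodhe*.
The final sound of the plural form *douodhe* is /e/, which is a vowel, so the definite suffix is -tif, giving *douodhetif*.

douodhetif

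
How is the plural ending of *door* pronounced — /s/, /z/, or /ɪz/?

/z/

The stem *door* ends in a voiced non-sibilant sound.
The plural suffix surfaces as /ɪz/ after sibilants, /s/ after other voiceless consonants, and /z/ after other voiced sounds.
So the plural -s on *door* is pronounced /z/.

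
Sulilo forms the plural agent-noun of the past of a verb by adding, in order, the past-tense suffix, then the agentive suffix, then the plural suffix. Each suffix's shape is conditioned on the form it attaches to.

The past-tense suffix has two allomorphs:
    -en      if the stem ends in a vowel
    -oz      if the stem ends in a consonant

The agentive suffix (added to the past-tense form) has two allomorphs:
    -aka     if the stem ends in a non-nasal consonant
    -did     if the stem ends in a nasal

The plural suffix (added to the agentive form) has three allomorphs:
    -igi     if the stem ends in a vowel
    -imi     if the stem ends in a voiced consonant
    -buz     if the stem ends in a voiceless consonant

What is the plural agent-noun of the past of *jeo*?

*jeo* — final sound /o/ (a vowel) → -en → *jeoen*.
Since the final consonant of the past-tense form *jeoen* is /n/ (a nasal), it takes -did, giving *jeoendid*.
The agentive form *jeoendid* — final sound /d/ (a voiced consonant) → -imi → *jeoendidimi*.

jeoendidimi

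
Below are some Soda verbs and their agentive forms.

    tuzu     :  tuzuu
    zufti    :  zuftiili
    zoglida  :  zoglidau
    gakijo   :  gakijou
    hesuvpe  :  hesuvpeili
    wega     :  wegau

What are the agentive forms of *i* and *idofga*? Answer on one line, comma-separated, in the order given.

The alternation tracks the last vowel of the stem — -ili when the last vowel of the stem is a front vowel (*zufti*, *hesuvpe*); -u when the last vowel of the stem is a back vowel (*tuzu*, *zoglida*, *gakijo*, *wega*).
*i*: last vowel = /i/, a front vowel → -ili → *iili*.
The last vowel of *idofga* is /a/, which is a back vowel, so the suffix is -u, giving *idofgau*.

iili, idofgau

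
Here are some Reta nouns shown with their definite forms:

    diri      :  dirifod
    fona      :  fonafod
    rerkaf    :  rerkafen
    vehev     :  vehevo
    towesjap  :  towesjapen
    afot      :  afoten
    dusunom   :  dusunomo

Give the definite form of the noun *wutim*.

wutimo

The pattern is voicing of the final sound: -en when the stem ends in a voiceless consonant (*rerkaf*, *towesjap*, *afot*); -o when the stem ends in a voiced consonant (*vehev*, *dusunom*); -fod when the stem ends in a vowel (*diri*, *fona*).
*wutim*: final sound = /m/, a voiced consonant → -o → *wutimo*.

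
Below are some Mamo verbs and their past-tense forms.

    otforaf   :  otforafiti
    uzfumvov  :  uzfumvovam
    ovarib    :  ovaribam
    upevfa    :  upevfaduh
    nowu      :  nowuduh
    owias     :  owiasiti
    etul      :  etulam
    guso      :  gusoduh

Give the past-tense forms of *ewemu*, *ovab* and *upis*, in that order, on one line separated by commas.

The alternation tracks the final sound of the stem — -iti when the stem ends in a voiceless consonant (*otforaf*, *owias*); -am when the stem ends in a voiced consonant (*uzfumvov*, *ovarib*, *etul*); -duh when the stem ends in a vowel (*upevfa*, *nowu*, *guso*).
The final sound of *ewemu* is /u/, which is a vowel, so the suffix is -duh, giving *ewemuduh*.
Since the final sound of *ovab* is /b/ (a voiced consonant), it takes -am, giving *ovabam*.
The final sound of *upis* is /s/, which is a voiceless consonant, so the suffix is -iti, giving *upisiti*.

ewemuduh, ovabam, upisiti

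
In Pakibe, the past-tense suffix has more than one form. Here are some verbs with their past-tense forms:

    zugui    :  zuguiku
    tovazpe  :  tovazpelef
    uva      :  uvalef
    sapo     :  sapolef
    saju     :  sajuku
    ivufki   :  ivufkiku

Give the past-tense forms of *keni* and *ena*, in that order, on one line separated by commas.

Looking at the last vowel of each stem: -ku when the last vowel of the stem is a high vowel (*zugui*, *saju*, *ivufki*); -lef when the last vowel of the stem is a non-high vowel (*tovazpe*, *uva*, *sapo*).
The last vowel of *keni* is /i/, which is a high vowel, so the suffix is -ku, giving *keniku*.
*ena*: last vowel = /a/, a non-high vowel → -lef → *enalef*.

keniku, enalef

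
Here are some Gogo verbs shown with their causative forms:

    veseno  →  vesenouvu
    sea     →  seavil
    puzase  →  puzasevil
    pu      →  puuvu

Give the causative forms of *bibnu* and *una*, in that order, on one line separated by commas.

Looking at the last vowel of each stem: -uvu when the last vowel of the stem is a rounded vowel (*veseno*, *pu*); -vil when the last vowel of the stem is an unrounded vowel (*sea*, *puzase*).
*bibnu* — last vowel /u/ (a rounded vowel) → -uvu → *bibnuuvu*.
*una*: last vowel = /a/, an unrounded vowel → -vil → *unavil*.

bibnuuvu, unavil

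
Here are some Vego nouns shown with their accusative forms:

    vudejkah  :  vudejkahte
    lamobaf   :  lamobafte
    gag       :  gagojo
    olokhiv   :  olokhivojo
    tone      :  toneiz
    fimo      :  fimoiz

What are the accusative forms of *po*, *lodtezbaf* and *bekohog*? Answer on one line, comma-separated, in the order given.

poiz, lodtezbafte, bekohogojo

Looking at the final sound of each stem: -te when the stem ends in a voiceless consonant (*vudejkah*, *lamobaf*); -ojo when the stem ends in a voiced consonant (*gag*, *olokhiv*); -iz when the stem ends in a vowel (*tone*, *fimo*).
*po*: final sound = /o/, a vowel → -iz → *poiz*.
*lodtezbaf*: final sound = /f/, a voiceless consonant → -te → *lodtezbafte*.
*bekohog*: final sound = /g/, a voiced consonant → -ojo → *bekohogojo*.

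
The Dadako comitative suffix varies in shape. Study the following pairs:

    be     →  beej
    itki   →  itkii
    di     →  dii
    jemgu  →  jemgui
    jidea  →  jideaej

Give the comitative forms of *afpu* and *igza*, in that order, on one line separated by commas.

afpui, igzaej

The alternation tracks the last vowel of the stem — -i when the last vowel of the stem is a high vowel (*itki*, *di*, *jemgu*); -ej when the last vowel of the stem is a non-high vowel (*be*, *jidea*).
*afpu* — last vowel /u/ (a high vowel) → -i → *afpui*.
Since the last vowel of *igza* is /a/ (a non-high vowel), it takes -ej, giving *igzaej*.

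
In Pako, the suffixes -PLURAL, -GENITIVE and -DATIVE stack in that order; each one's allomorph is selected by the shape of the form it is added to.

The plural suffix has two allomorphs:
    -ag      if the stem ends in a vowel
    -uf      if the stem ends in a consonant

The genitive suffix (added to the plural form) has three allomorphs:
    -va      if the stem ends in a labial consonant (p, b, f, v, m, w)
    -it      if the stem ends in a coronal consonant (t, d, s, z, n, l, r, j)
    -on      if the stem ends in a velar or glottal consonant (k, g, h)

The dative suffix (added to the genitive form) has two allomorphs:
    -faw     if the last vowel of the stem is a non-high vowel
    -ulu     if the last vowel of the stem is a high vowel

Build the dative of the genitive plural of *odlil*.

The final sound of *odlil* is /l/, which is a consonant, so the plural suffix is -uf, giving *odliluf*.
The plural form *odliluf*: final consonant = /f/, labial → -va → *odlilufva*.
The genitive form *odlilufva*: last vowel = /a/, a non-high vowel → -faw → *odlilufvafaw*.

odlilufvafaw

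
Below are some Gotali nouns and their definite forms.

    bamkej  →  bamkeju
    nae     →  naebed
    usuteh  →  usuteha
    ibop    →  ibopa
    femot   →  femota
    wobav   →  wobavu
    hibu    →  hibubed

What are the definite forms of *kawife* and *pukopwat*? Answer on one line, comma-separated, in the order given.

The suffix is conditioned by the final sound: -a when the stem ends in a voiceless consonant (*usuteh*, *ibop*, *femot*); -u when the stem ends in a voiced consonant (*bamkej*, *wobav*); -bed when the stem ends in a vowel (*nae*, *hibu*).
*kawife*: final sound = /e/, a vowel → -bed → *kawifebed*.
Since the final sound of *pukopwat* is /t/ (a voiceless consonant), it takes -a, giving *pukopwata*.

kawifebed, pukopwata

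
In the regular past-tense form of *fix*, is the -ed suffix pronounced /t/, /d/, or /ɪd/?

/t/

The stem *fix* ends in a voiceless consonant other than /t/.
The -ed suffix is realized as /ɪd/ after /t, d/; as /t/ after other voiceless consonants; and as /d/ after other voiced sounds.
So -ed on *fix* is pronounced /t/.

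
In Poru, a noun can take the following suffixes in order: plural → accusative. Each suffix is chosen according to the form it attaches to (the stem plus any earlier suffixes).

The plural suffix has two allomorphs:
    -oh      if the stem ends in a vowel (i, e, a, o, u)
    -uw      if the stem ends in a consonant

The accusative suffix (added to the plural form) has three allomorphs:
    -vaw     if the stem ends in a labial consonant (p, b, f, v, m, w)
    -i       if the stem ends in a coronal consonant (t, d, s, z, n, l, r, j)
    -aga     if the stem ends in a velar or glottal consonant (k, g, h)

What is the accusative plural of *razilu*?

The final sound of *razilu* is /u/, which is a vowel, so the plural suffix is -oh, giving *raziluoh*.
The final consonant of the plural form *raziluoh* is /h/, which is velar/glottal, so the accusative suffix is -aga, giving *raziluohaga*.

raziluohaga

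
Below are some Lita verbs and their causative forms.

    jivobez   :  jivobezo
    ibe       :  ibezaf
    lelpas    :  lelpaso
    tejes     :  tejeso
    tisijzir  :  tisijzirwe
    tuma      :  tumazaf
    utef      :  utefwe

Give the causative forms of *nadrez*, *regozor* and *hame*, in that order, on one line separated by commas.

The suffix is conditioned by the final sound: -o when the stem ends in a sibilant (*jivobez*, *lelpas*, *tejes*); -we when the stem ends in a non-sibilant consonant (*tisijzir*, *utef*); -zaf when the stem ends in a vowel (*ibe*, *tuma*).
*nadrez*: final sound = /z/, a sibilant → -o → *nadrezo*.
*regozor*: final sound = /r/, a non-sibilant consonant → -we → *regozorwe*.
*hame* — final sound /e/ (a vowel) → -zaf → *hamezaf*.

nadrezo, regozorwe, hamezaf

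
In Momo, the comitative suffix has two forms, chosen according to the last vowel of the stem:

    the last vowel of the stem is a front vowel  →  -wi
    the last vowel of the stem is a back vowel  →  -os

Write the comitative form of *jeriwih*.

*jeriwih* — last vowel /i/ (a front vowel) → -wi → *jeriwihwi*.

jeriwihwi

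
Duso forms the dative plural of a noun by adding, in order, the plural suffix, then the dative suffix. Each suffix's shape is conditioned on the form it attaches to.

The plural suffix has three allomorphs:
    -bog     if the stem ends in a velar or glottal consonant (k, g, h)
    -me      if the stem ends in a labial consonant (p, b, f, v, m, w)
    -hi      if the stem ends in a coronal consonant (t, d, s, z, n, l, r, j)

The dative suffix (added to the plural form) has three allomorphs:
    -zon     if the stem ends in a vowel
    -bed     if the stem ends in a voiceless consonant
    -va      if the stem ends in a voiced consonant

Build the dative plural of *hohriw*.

hohriwmezon

Since the final consonant of *hohriw* is /w/ (labial), it takes -me, giving *hohriwme*.
The plural form *hohriwme* — final sound /e/ (a vowel) → -zon → *hohriwmezon*.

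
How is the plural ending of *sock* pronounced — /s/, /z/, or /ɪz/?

The stem *sock* ends in a voiceless non-sibilant consonant.
The plural suffix surfaces as /ɪz/ after sibilants, /s/ after other voiceless consonants, and /z/ after other voiced sounds.
So the plural -s on *sock* is pronounced /s/.

/s/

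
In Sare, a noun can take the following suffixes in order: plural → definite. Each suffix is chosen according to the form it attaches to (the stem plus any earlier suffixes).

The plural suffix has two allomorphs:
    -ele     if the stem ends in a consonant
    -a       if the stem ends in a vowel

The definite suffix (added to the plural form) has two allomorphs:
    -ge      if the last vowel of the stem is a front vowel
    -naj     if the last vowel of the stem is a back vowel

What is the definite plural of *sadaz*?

Since the final sound of *sadaz* is /z/ (a consonant), it takes -ele, giving *sadazele*.
The plural form *sadazele*: last vowel = /e/, a front vowel → -ge → *sadazelege*.

sadazelege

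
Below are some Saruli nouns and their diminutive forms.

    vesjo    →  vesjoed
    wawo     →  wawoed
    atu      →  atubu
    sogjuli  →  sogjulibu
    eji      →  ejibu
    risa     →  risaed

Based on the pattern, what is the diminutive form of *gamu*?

The suffix is conditioned by the last vowel: -bu when the last vowel of the stem is a high vowel (*atu*, *sogjuli*, *eji*); -ed when the last vowel of the stem is a non-high vowel (*vesjo*, *wawo*, *risa*).
The last vowel of *gamu* is /u/, which is a high vowel, so the suffix is -bu, giving *gamubu*.

gamubu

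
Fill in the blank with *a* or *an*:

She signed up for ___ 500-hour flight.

The indefinite article is chosen by the initial *sound* of the following word, not its spelling.
The number *500* is spoken "five hundred", beginning with /faɪv/ — a consonant sound.
So the article is *a*: She signed up for a 500-hour flight.

a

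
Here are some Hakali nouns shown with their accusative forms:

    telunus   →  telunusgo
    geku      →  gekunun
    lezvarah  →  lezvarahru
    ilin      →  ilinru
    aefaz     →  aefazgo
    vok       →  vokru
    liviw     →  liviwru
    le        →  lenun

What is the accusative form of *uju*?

ujunun

Looking at the final sound of each stem: -go when the stem ends in a sibilant (*telunus*, *aefaz*); -ru when the stem ends in a non-sibilant consonant (*lezvarah*, *ilin*, *vok*, *liviw*); -nun when the stem ends in a vowel (*geku*, *le*).
*uju*: final sound = /u/, a vowel → -nun → *ujunun*.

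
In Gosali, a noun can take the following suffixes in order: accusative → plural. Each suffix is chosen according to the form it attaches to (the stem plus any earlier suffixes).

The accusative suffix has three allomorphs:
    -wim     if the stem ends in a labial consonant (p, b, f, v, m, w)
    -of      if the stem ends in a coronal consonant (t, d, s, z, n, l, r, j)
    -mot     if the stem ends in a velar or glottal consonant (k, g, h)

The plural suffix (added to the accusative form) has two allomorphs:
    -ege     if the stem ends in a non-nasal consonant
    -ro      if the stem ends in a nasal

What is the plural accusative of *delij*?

*delij* — final consonant /j/ (coronal) → -of → *delijof*.
Since the final consonant of the accusative form *delijof* is /f/ (non-nasal), it takes -ege, giving *delijofege*.

delijofege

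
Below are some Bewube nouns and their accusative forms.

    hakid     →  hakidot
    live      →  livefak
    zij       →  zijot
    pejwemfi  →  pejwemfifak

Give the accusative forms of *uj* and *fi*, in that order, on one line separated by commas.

ujot, fifak

The alternation tracks the final sound of the stem — -ot when the stem ends in a consonant (*hakid*, *zij*); -fak when the stem ends in a vowel (*live*, *pejwemfi*).
The final sound of *uj* is /j/, which is a consonant, so the suffix is -ot, giving *ujot*.
*fi*: final sound = /i/, a vowel → -fak → *fifak*.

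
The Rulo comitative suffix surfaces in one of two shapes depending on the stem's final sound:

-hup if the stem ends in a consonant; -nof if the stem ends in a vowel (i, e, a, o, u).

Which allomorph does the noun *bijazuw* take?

*bijazuw* — final sound /w/ (a consonant) → -hup.

-hup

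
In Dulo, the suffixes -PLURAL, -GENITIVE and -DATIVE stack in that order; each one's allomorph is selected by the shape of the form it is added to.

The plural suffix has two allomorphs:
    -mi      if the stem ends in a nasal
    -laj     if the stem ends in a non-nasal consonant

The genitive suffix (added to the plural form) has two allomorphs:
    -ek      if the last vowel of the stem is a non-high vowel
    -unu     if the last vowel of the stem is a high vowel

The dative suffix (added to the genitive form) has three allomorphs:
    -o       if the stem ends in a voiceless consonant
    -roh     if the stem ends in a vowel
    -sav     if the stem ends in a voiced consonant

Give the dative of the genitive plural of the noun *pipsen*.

pipsenmiunuroh

The final consonant of *pipsen* is /n/, which is a nasal, so the plural suffix is -mi, giving *pipsenmi*.
The last vowel of the plural form *pipsenmi* is /i/, which is a high vowel, so the genitive suffix is -unu, giving *pipsenmiunu*.
Since the final sound of the genitive form *pipsenmiunu* is /u/ (a vowel), it takes -roh, giving *pipsenmiunuroh*.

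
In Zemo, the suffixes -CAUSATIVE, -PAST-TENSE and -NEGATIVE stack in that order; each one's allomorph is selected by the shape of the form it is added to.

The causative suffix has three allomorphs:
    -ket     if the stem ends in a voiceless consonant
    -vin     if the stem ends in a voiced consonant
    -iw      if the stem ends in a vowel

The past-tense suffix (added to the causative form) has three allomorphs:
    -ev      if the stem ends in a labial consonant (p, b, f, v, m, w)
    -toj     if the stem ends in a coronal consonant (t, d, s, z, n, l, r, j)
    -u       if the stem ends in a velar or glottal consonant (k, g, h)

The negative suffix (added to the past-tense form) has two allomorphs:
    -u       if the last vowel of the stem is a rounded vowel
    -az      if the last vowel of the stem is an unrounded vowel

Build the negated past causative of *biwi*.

The final sound of *biwi* is /i/, which is a vowel, so the causative suffix is -iw, giving *biwiiw*.
The causative form *biwiiw* — final consonant /w/ (labial) → -ev → *biwiiwev*.
The past-tense form *biwiiwev* — last vowel /e/ (an unrounded vowel) → -az → *biwiiwevaz*.

biwiiwevaz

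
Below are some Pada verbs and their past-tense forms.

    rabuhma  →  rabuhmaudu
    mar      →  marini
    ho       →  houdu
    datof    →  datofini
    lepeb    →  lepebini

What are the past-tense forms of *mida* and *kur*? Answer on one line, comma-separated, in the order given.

midaudu, kurini

The pattern is consonant vs. vowel: -ini when the stem ends in a consonant (*mar*, *datof*, *lepeb*); -udu when the stem ends in a vowel (*rabuhma*, *ho*).
*mida*: final sound = /a/, a vowel → -udu → *midaudu*.
The final sound of *kur* is /r/, which is a consonant, so the suffix is -ini, giving *kurini*.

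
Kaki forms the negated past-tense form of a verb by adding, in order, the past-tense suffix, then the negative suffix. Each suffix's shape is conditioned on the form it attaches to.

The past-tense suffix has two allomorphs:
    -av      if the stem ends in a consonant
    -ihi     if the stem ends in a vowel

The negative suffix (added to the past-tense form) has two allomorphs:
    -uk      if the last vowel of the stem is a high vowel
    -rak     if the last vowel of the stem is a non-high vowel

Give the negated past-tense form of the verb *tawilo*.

*tawilo*: final sound = /o/, a vowel → -ihi → *tawiloihi*.
The past-tense form *tawiloihi*: last vowel = /i/, a high vowel → -uk → *tawiloihiuk*.

tawiloihiuk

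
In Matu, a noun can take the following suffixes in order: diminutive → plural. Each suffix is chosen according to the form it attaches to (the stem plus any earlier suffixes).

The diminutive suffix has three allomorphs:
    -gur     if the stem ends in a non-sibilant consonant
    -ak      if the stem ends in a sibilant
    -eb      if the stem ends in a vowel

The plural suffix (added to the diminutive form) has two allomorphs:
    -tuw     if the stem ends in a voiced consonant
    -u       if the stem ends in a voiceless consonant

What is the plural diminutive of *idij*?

idijgurtuw

The final sound of *idij* is /j/, which is a non-sibilant consonant, so the diminutive suffix is -gur, giving *idijgur*.
Since the final consonant of the diminutive form *idijgur* is /r/ (voiced), it takes -tuw, giving *idijgurtuw*.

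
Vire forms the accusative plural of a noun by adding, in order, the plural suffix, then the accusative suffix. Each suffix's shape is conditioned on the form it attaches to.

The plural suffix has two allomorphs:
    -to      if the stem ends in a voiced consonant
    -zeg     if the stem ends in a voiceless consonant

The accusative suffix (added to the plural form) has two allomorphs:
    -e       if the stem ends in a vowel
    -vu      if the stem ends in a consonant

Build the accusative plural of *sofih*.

sofihzegvu

Since the final consonant of *sofih* is /h/ (voiceless), it takes -zeg, giving *sofihzeg*.
The final sound of the plural form *sofihzeg* is /g/, which is a consonant, so the accusative suffix is -vu, giving *sofihzegvu*.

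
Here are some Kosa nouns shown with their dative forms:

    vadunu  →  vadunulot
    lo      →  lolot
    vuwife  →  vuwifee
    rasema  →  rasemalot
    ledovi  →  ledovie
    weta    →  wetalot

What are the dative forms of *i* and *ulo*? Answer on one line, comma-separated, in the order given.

The alternation tracks the last vowel of the stem — -e when the last vowel of the stem is a front vowel (*vuwife*, *ledovi*); -lot when the last vowel of the stem is a back vowel (*vadunu*, *lo*, *rasema*, *weta*).
The last vowel of *i* is /i/, which is a front vowel, so the suffix is -e, giving *ie*.
The last vowel of *ulo* is /o/, which is a back vowel, so the suffix is -lot, giving *ulolot*.

ie, ulolot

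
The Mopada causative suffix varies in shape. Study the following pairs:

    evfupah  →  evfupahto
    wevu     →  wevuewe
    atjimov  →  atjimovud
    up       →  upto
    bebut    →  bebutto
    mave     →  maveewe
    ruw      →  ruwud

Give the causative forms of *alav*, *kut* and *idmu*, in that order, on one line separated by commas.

The alternation tracks the final sound of the stem — -to when the stem ends in a voiceless consonant (*evfupah*, *up*, *bebut*); -ud when the stem ends in a voiced consonant (*atjimov*, *ruw*); -ewe when the stem ends in a vowel (*wevu*, *mave*).
Since the final sound of *alav* is /v/ (a voiced consonant), it takes -ud, giving *alavud*.
The final sound of *kut* is /t/, which is a voiceless consonant, so the suffix is -to, giving *kutto*.
Since the final sound of *idmu* is /u/ (a vowel), it takes -ewe, giving *idmuewe*.

alavud, kutto, idmuewe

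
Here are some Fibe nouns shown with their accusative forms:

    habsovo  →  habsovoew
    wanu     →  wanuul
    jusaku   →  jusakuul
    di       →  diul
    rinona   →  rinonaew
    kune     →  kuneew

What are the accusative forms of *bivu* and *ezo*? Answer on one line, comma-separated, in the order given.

bivuul, ezoew

The pattern is height harmony: -ul when the last vowel of the stem is a high vowel (*wanu*, *jusaku*, *di*); -ew when the last vowel of the stem is a non-high vowel (*habsovo*, *rinona*, *kune*).
*bivu* — last vowel /u/ (a high vowel) → -ul → *bivuul*.
*ezo* — last vowel /o/ (a non-high vowel) → -ew → *ezoew*.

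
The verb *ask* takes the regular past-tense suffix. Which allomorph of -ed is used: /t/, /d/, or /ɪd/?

The stem *ask* ends in a voiceless consonant other than /t/.
The -ed suffix is realized as /ɪd/ after /t, d/; as /t/ after other voiceless consonants; and as /d/ after other voiced sounds.
So -ed on *ask* is pronounced /t/.

/t/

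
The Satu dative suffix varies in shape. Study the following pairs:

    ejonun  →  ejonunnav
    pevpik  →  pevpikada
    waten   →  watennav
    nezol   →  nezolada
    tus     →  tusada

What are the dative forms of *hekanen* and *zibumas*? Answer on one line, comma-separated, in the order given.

hekanennav, zibumasada

The pattern is nasality of the final consonant: -nav when the stem ends in a nasal (*ejonun*, *waten*); -ada when the stem ends in a non-nasal consonant (*pevpik*, *nezol*, *tus*).
*hekanen* — final consonant /n/ (a nasal) → -nav → *hekanennav*.
The final consonant of *zibumas* is /s/, which is non-nasal, so the suffix is -ada, giving *zibumasada*.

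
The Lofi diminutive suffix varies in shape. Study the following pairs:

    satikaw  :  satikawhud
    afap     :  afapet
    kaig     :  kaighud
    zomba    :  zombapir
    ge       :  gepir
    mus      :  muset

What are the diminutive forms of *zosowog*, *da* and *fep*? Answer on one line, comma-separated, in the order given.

The pattern is voicing of the final sound: -et when the stem ends in a voiceless consonant (*afap*, *mus*); -hud when the stem ends in a voiced consonant (*satikaw*, *kaig*); -pir when the stem ends in a vowel (*zomba*, *ge*).
*zosowog*: final sound = /g/, a voiced consonant → -hud → *zosowoghud*.
Since the final sound of *da* is /a/ (a vowel), it takes -pir, giving *dapir*.
*fep*: final sound = /p/, a voiceless consonant → -et → *fepet*.

zosowoghud, dapir, fepet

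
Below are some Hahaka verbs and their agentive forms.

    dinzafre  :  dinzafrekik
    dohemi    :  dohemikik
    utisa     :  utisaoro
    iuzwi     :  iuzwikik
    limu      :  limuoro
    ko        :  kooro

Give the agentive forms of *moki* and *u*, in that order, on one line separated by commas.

Looking at the last vowel of each stem: -kik when the last vowel of the stem is a front vowel (*dinzafre*, *dohemi*, *iuzwi*); -oro when the last vowel of the stem is a back vowel (*utisa*, *limu*, *ko*).
Since the last vowel of *moki* is /i/ (a front vowel), it takes -kik, giving *mokikik*.
Since the last vowel of *u* is /u/ (a back vowel), it takes -oro, giving *uoro*.

mokikik, uoro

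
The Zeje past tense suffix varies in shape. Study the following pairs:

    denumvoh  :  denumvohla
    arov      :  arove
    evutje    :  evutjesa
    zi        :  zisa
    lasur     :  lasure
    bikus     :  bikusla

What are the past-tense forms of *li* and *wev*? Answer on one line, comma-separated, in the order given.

The suffix is conditioned by the final sound: -la when the stem ends in a voiceless consonant (*denumvoh*, *bikus*); -e when the stem ends in a voiced consonant (*arov*, *lasur*); -sa when the stem ends in a vowel (*evutje*, *zi*).
*li* — final sound /i/ (a vowel) → -sa → *lisa*.
Since the final sound of *wev* is /v/ (a voiced consonant), it takes -e, giving *weve*.

lisa, weve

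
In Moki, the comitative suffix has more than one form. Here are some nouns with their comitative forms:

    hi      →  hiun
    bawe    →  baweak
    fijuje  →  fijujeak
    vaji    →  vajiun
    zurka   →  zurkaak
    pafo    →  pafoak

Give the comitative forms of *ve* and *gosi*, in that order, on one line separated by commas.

veak, gosiun

Looking at the last vowel of each stem: -un when the last vowel of the stem is a high vowel (*hi*, *vaji*); -ak when the last vowel of the stem is a non-high vowel (*bawe*, *fijuje*, *zurka*, *pafo*).
*ve*: last vowel = /e/, a non-high vowel → -ak → *veak*.
Since the last vowel of *gosi* is /i/ (a high vowel), it takes -un, giving *gosiun*.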